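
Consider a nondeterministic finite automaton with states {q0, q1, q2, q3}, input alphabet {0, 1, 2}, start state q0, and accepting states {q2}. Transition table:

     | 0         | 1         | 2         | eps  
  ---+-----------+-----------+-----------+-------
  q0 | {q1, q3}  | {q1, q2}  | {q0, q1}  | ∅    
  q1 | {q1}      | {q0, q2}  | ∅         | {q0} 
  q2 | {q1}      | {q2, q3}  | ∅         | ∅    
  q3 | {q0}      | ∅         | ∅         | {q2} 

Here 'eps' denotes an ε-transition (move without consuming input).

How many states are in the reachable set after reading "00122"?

2

Start in {q0}.
Read '0': q0→{q1, q3}; union {q1, q3}; ε-closure = {q0, q1, q2, q3}.
Read '0': q0→{q1, q3}, q1→{q1}, q2→{q1}, q3→{q0}; union {q0, q1, q3}; ε-closure = {q0, q1, q2, q3}.
Read '1': q0→{q1, q2}, q1→{q0, q2}, q2→{q2, q3}, q3→∅; now {q0, q1, q2, q3}.
Read '2': q0→{q0, q1}, q1→∅, q2→∅, q3→∅; now {q0, q1}.
Read '2': q0→{q0, q1}, q1→∅; now {q0, q1}.
That set has 2 states.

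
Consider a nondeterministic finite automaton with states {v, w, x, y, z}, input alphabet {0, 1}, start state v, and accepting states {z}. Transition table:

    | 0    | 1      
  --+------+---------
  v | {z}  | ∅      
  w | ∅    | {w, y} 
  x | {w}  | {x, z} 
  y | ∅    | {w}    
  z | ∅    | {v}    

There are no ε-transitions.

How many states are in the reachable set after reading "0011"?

0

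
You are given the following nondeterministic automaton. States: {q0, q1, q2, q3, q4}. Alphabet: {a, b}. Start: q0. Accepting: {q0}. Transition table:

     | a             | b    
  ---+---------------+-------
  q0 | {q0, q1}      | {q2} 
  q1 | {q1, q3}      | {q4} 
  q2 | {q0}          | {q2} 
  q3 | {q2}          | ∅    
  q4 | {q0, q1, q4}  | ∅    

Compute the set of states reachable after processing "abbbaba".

Start in {q0}.
Read 'a': q0→{q0, q1}; now {q0, q1}.
Read 'b': q0→{q2}, q1→{q4}; now {q2, q4}.
Read 'b': q2→{q2}, q4→∅; now {q2}.
Read 'b': q2→{q2}; now {q2}.
Read 'a': q2→{q0}; now {q0}.
Read 'b': q0→{q2}; now {q2}.
Read 'a': q2→{q0}; now {q0}.

{q0}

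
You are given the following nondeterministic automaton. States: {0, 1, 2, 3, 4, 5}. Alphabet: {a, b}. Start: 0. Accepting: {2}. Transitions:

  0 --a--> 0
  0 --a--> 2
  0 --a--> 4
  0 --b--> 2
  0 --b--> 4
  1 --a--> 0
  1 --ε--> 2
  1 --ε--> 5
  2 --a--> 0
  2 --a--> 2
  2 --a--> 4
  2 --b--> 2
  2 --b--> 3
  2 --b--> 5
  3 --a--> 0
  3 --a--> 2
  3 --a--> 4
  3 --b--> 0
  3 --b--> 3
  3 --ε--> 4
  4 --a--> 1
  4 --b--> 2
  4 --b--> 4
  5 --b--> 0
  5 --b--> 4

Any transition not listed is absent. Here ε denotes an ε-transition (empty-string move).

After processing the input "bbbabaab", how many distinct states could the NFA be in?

5

Start in {0}.
Read 'b': 0→{2, 4}; now {2, 4}.
Read 'b': 2→{2, 3, 5}, 4→{2, 4}; now {2, 3, 4, 5}.
Read 'b': 2→{2, 3, 5}, 3→{0, 3}, 4→{2, 4}, 5→{0, 4}; now {0, 2, 3, 4, 5}.
Read 'a': 0→{0, 2, 4}, 2→{0, 2, 4}, 3→{0, 2, 4}, 4→{1}, 5→∅; union {0, 1, 2, 4}; ε-closure = {0, 1, 2, 4, 5}.
Read 'b': 0→{2, 4}, 1→∅, 2→{2, 3, 5}, 4→{2, 4}, 5→{0, 4}; now {0, 2, 3, 4, 5}.
Read 'a': 0→{0, 2, 4}, 2→{0, 2, 4}, 3→{0, 2, 4}, 4→{1}, 5→∅; union {0, 1, 2, 4}; ε-closure = {0, 1, 2, 4, 5}.
Read 'a': 0→{0, 2, 4}, 1→{0}, 2→{0, 2, 4}, 4→{1}, 5→∅; union {0, 1, 2, 4}; ε-closure = {0, 1, 2, 4, 5}.
Read 'b': 0→{2, 4}, 1→∅, 2→{2, 3, 5}, 4→{2, 4}, 5→{0, 4}; now {0, 2, 3, 4, 5}.
That set has 5 states.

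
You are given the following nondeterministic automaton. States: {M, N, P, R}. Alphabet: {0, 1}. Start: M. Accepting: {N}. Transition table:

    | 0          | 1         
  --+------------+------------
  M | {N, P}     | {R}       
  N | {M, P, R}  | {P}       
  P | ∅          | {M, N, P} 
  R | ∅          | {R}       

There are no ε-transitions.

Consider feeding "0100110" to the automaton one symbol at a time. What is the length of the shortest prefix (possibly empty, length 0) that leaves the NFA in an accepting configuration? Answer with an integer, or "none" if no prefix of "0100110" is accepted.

Start in {M}.
Read '0': M→{N, P}; now {N, P}.
None of the earlier sets intersect F, but {N, P} does.

1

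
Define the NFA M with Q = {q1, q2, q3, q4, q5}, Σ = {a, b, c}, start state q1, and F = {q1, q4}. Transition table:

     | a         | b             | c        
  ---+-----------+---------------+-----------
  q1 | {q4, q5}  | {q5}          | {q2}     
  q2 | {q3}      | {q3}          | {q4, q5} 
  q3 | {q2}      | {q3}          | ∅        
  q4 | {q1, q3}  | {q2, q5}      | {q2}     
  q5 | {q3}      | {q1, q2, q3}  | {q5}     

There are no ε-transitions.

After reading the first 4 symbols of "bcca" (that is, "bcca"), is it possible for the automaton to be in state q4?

No

Start in {q1}.
Read 'b': {q1} → {q5}.
Read 'c': {q5} → {q5}.
Read 'c': {q5} → {q5}.
Read 'a': {q5} → {q3}.
State q4 is not in {q3}.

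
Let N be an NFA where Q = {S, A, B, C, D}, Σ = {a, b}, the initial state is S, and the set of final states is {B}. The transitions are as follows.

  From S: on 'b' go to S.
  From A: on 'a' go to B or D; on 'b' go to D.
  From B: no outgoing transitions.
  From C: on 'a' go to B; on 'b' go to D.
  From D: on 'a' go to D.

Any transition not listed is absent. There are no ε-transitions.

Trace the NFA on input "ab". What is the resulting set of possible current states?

Start in {S}.
Read 'a': {S} → ∅.
The set is empty and remains empty for the remaining 1 symbol.

∅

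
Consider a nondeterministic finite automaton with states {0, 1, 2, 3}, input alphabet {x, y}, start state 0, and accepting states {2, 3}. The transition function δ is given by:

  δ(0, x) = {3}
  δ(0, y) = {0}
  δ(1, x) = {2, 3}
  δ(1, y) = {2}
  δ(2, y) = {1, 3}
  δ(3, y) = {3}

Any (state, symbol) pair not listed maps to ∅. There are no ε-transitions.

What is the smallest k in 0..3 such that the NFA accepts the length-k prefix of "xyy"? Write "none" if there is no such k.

Start in {0}.
Read 'x': 0→{3}; now {3}.
None of the earlier sets intersect F, but {3} does.

1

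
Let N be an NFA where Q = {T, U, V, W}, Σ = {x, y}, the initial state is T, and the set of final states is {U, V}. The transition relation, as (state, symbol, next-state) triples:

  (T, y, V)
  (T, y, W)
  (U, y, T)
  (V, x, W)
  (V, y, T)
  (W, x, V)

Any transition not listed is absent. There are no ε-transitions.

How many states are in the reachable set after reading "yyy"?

2

Start in {T}.
Read 'y': {T} → {V, W}.
Read 'y': {V, W} → {T}.
Read 'y': {T} → {V, W}.
That set has 2 states.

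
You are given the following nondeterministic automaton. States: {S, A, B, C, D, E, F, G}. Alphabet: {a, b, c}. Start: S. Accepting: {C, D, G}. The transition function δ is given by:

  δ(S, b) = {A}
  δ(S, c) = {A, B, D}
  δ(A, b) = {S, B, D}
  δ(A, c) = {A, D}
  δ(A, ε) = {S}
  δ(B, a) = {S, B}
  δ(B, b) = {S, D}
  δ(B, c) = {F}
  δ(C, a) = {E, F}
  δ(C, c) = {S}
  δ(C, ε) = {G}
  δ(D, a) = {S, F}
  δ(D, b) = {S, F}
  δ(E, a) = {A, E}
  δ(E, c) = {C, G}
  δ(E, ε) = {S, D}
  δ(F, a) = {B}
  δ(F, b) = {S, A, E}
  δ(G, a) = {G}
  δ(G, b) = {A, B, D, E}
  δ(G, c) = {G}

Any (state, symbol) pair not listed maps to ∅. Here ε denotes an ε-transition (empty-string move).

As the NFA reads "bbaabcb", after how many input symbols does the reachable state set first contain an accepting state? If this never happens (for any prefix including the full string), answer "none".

2

Start in {S}.
Read 'b': S→{A}; union {A}; ε-closure = {S, A}.
Read 'b': S→{A}, A→{S, B, D}; now {S, A, B, D}.
None of the earlier sets intersect F, but {S, A, B, D} does.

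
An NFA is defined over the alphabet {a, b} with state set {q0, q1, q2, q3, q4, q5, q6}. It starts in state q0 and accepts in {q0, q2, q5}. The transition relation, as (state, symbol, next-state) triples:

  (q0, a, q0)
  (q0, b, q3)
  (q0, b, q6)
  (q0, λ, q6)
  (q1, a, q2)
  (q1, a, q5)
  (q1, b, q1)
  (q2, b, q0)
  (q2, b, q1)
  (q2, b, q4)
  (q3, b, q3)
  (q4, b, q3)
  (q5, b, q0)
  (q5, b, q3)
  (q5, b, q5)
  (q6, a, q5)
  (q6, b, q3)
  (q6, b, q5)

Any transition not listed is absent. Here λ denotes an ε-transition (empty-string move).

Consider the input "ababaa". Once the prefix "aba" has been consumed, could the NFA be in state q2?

Start: ε-closure({q0}) = {q0, q6}.
Read 'a': {q0, q6} → {q0, q5, q6}.
Read 'b': {q0, q5, q6} → {q0, q3, q5, q6}.
Read 'a': {q0, q3, q5, q6} → {q0, q5, q6}.
State q2 is not in {q0, q5, q6}.

No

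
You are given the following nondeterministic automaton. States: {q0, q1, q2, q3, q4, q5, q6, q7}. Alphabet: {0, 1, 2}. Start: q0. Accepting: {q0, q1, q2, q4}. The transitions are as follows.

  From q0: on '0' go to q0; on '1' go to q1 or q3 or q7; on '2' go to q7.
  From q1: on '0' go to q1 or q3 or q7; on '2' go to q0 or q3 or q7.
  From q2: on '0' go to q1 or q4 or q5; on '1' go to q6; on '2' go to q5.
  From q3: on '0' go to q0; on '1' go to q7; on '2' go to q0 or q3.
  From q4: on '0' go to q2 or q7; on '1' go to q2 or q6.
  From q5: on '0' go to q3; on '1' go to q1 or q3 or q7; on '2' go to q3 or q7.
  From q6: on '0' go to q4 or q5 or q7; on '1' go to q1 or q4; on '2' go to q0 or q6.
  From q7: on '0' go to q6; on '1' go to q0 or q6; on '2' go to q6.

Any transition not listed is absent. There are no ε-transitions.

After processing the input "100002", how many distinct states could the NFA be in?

Start in {q0}.
Read '1': q0→{q1, q3, q7}; now {q1, q3, q7}.
Read '0': q1→{q1, q3, q7}, q3→{q0}, q7→{q6}; now {q0, q1, q3, q6, q7}.
Read '0': q0→{q0}, q1→{q1, q3, q7}, q3→{q0}, q6→{q4, q5, q7}, q7→{q6}; now {q0, q1, q3, q4, q5, q6, q7}.
Read '0': q0→{q0}, q1→{q1, q3, q7}, q3→{q0}, q4→{q2, q7}, q5→{q3}, q6→{q4, q5, q7}, q7→{q6}; now {q0, q1, q2, q3, q4, q5, q6, q7}.
Read '0': q0→{q0}, q1→{q1, q3, q7}, q2→{q1, q4, q5}, q3→{q0}, q4→{q2, q7}, q5→{q3}, q6→{q4, q5, q7}, q7→{q6}; now {q0, q1, q2, q3, q4, q5, q6, q7}.
Read '2': q0→{q7}, q1→{q0, q3, q7}, q2→{q5}, q3→{q0, q3}, q4→∅, q5→{q3, q7}, q6→{q0, q6}, q7→{q6}; now {q0, q3, q5, q6, q7}.
That set has 5 states.

5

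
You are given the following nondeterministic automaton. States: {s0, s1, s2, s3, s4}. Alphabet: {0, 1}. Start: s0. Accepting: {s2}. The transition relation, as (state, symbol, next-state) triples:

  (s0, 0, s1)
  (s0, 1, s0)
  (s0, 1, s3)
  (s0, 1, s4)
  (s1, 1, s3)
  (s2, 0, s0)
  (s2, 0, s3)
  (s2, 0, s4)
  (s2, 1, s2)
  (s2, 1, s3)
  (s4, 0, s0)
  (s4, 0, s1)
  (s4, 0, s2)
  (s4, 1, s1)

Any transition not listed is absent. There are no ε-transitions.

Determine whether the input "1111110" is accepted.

Yes

Start in {s0}.
Read '1': s0→{s0, s3, s4}; now {s0, s3, s4}.
Read '1': s0→{s0, s3, s4}, s3→∅, s4→{s1}; now {s0, s1, s3, s4}.
Read '1': s0→{s0, s3, s4}, s1→{s3}, s3→∅, s4→{s1}; now {s0, s1, s3, s4}.
Read '1': s0→{s0, s3, s4}, s1→{s3}, s3→∅, s4→{s1}; now {s0, s1, s3, s4}.
Read '1': s0→{s0, s3, s4}, s1→{s3}, s3→∅, s4→{s1}; now {s0, s1, s3, s4}.
Read '1': s0→{s0, s3, s4}, s1→{s3}, s3→∅, s4→{s1}; now {s0, s1, s3, s4}.
Read '0': s0→{s1}, s1→∅, s3→∅, s4→{s0, s1, s2}; now {s0, s1, s2}.
The final set {s0, s1, s2} contains the accepting state s2.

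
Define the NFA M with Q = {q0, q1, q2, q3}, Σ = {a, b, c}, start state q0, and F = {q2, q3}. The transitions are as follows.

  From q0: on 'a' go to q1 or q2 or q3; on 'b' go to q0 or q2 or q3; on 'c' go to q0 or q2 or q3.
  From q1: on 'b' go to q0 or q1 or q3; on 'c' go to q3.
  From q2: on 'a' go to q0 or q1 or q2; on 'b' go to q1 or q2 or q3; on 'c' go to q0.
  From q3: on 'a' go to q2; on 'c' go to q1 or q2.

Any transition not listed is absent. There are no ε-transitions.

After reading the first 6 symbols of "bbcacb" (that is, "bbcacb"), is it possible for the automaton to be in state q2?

Yes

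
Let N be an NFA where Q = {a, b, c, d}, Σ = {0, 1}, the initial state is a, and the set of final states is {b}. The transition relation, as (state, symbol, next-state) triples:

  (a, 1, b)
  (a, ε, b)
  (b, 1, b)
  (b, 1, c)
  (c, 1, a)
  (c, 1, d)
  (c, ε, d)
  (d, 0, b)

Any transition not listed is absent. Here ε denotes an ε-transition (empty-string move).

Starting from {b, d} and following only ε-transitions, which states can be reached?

Begin with {b, d}.
No ε-moves leave this set, so the closure equals the set itself.

{b, d}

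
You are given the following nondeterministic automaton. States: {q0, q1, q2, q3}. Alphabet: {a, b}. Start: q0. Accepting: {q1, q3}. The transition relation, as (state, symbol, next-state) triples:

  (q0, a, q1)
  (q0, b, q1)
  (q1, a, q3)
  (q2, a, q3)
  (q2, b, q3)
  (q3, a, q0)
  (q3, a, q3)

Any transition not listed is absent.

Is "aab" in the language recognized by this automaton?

No

Start in {q0}.
Read 'a': {q0} → {q1}.
Read 'a': {q1} → {q3}.
Read 'b': {q3} → ∅.
The final set ∅ contains no accepting state.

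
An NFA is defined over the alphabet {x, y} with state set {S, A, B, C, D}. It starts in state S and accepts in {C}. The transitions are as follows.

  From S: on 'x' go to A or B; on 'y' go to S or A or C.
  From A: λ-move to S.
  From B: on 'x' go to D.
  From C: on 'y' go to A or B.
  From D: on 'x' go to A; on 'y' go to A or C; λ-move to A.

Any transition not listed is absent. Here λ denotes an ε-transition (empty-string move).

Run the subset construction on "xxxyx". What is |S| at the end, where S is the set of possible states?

Start in {S}.
Read 'x': S→{A, B}; union {A, B}; ε-closure = {S, A, B}.
Read 'x': S→{A, B}, A→∅, B→{D}; union {A, B, D}; ε-closure = {S, A, B, D}.
Read 'x': S→{A, B}, A→∅, B→{D}, D→{A}; union {A, B, D}; ε-closure = {S, A, B, D}.
Read 'y': S→{S, A, C}, A→∅, B→∅, D→{A, C}; now {S, A, C}.
Read 'x': S→{A, B}, A→∅, C→∅; union {A, B}; ε-closure = {S, A, B}.
That set has 3 states.

3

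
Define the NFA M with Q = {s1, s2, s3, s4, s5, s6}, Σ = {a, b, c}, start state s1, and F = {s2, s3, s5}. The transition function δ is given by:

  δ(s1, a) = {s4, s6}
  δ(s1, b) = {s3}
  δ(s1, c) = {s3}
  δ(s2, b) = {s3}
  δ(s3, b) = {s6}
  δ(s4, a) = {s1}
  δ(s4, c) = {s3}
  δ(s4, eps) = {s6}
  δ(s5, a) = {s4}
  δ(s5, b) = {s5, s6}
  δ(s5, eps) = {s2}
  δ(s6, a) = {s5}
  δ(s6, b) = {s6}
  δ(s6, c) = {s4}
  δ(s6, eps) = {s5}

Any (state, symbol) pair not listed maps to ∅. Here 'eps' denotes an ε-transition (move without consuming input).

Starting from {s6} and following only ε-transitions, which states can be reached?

{s2, s5, s6}

Begin with {s6}.
ε-move s6 → s5; add s5.
ε-move s5 → s2; add s2.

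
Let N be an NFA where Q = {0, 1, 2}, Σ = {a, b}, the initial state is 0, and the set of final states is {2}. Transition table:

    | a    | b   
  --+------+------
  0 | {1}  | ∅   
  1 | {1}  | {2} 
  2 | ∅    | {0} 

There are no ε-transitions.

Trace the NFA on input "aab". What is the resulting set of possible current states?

Start in {0}.
Read 'a': 0→{1}; now {1}.
Read 'a': 1→{1}; now {1}.
Read 'b': 1→{2}; now {2}.

{2}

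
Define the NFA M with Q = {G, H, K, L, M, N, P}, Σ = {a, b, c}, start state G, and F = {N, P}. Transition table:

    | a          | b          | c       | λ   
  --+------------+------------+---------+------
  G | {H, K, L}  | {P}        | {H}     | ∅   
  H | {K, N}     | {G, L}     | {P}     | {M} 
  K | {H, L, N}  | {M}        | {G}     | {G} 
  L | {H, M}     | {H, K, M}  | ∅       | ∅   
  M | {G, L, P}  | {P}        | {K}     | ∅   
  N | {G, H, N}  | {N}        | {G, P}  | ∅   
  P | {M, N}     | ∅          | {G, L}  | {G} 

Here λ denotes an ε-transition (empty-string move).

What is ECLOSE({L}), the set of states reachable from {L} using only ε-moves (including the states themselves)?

Begin with {L}.
No ε-moves leave this set, so the closure equals the set itself.

{L}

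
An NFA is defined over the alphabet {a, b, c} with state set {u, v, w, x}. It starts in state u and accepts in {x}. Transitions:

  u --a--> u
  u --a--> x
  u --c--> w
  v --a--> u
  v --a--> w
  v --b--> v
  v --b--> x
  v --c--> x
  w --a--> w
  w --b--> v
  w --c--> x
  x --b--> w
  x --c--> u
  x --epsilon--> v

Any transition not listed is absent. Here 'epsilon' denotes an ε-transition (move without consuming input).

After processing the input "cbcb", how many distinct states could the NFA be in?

3

Start in {u}.
Read 'c': {u} → {w}.
Read 'b': {w} → {v}.
Read 'c': {v} → {v, x}.
Read 'b': {v, x} → {v, w, x}.
That set has 3 states.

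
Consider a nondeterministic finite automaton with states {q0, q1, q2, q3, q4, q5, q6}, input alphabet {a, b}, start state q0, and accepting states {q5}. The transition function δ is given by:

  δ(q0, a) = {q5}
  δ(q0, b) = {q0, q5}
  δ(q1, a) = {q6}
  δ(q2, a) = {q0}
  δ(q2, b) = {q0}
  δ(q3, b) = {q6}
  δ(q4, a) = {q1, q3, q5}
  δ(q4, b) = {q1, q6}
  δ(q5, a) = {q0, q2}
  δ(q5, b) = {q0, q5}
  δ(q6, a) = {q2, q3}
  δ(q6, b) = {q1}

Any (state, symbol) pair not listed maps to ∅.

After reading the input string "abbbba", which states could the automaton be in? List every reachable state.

{q0, q2, q5}

Start in {q0}.
Read 'a': {q0} → {q5}.
Read 'b': {q5} → {q0, q5}.
Read 'b': {q0, q5} → {q0, q5}.
Read 'b': {q0, q5} → {q0, q5}.
Read 'b': {q0, q5} → {q0, q5}.
Read 'a': {q0, q5} → {q0, q2, q5}.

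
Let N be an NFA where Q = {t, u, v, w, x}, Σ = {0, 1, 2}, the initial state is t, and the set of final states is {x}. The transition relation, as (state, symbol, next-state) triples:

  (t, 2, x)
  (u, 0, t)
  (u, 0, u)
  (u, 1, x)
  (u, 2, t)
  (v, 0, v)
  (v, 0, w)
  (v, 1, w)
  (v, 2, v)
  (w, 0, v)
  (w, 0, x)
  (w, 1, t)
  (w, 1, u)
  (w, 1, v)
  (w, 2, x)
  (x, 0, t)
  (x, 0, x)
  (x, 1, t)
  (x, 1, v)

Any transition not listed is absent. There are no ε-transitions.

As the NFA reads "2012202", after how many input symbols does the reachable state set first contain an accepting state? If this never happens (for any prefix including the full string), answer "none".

1

Start in {t}.
Read '2': t→{x}; now {x}.
None of the earlier sets intersect F, but {x} does.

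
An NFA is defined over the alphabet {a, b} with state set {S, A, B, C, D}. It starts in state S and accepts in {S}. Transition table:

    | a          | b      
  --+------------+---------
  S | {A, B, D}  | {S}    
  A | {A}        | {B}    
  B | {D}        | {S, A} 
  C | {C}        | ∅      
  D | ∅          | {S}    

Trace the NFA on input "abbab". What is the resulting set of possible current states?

{S, A, B}

Start in {S}.
Read 'a': {S} → {A, B, D}.
Read 'b': {A, B, D} → {S, A, B}.
Read 'b': {S, A, B} → {S, A, B}.
Read 'a': {S, A, B} → {A, B, D}.
Read 'b': {A, B, D} → {S, A, B}.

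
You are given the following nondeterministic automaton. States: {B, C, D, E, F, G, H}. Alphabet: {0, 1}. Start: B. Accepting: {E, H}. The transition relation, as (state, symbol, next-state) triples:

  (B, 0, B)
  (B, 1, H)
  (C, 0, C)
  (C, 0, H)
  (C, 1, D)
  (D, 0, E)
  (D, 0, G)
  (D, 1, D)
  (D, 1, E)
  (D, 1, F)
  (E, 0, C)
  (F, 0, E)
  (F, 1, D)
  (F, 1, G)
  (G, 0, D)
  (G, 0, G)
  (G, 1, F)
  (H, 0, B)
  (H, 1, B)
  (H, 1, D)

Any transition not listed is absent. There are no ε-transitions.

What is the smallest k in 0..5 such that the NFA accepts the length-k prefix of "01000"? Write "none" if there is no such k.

Start in {B}.
Read '0': {B} → {B}.
Read '1': {B} → {H}.
None of the earlier sets intersect F, but {H} does.

2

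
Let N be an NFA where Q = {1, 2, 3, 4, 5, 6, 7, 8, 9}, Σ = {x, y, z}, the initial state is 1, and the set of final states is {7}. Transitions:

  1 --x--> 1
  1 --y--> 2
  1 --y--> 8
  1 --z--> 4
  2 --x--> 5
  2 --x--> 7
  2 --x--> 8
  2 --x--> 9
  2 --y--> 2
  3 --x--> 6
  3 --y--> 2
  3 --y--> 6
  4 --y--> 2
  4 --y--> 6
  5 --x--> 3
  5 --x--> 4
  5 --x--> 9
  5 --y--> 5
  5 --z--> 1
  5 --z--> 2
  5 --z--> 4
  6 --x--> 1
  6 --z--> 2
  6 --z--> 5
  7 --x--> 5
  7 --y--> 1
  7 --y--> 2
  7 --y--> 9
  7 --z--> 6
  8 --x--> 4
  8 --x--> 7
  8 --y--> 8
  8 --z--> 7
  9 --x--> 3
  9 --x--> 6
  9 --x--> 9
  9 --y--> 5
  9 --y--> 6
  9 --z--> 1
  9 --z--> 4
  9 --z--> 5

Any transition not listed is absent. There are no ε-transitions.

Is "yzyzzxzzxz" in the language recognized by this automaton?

Start in {1}.
Read 'y': {1} → {2, 8}.
Read 'z': {2, 8} → {7}.
Read 'y': {7} → {1, 2, 9}.
Read 'z': {1, 2, 9} → {1, 4, 5}.
Read 'z': {1, 4, 5} → {1, 2, 4}.
Read 'x': {1, 2, 4} → {1, 5, 7, 8, 9}.
Read 'z': {1, 5, 7, 8, 9} → {1, 2, 4, 5, 6, 7}.
Read 'z': {1, 2, 4, 5, 6, 7} → {1, 2, 4, 5, 6}.
Read 'x': {1, 2, 4, 5, 6} → {1, 3, 4, 5, 7, 8, 9}.
Read 'z': {1, 3, 4, 5, 7, 8, 9} → {1, 2, 4, 5, 6, 7}.
The final set {1, 2, 4, 5, 6, 7} contains the accepting state 7.

Yes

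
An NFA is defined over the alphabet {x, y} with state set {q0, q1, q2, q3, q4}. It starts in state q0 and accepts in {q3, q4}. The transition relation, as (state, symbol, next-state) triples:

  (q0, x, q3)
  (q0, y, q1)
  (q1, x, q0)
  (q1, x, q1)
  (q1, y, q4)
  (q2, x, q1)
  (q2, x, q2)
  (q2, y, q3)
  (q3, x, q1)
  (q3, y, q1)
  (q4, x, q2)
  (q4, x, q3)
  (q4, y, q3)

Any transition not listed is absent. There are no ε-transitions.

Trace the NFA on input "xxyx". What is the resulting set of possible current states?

{q2, q3}

Start in {q0}.
Read 'x': q0→{q3}; now {q3}.
Read 'x': q3→{q1}; now {q1}.
Read 'y': q1→{q4}; now {q4}.
Read 'x': q4→{q2, q3}; now {q2, q3}.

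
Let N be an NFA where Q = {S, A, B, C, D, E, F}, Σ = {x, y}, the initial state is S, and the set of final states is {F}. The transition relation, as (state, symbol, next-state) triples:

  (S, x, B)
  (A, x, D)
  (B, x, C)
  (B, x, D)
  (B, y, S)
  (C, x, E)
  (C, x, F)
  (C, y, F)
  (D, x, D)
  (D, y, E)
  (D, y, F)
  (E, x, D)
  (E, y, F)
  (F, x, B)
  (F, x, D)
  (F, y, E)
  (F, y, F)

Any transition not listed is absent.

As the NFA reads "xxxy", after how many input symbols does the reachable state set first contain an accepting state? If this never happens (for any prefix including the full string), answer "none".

3

Start in {S}.
Read 'x': S→{B}; now {B}.
Read 'x': B→{C, D}; now {C, D}.
Read 'x': C→{E, F}, D→{D}; now {D, E, F}.
None of the earlier sets intersect F, but {D, E, F} does.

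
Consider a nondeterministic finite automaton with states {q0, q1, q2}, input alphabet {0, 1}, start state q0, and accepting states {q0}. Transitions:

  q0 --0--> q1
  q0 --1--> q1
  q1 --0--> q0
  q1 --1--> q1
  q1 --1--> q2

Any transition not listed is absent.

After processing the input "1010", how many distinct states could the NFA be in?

1

Start in {q0}.
Read '1': q0→{q1}; now {q1}.
Read '0': q1→{q0}; now {q0}.
Read '1': q0→{q1}; now {q1}.
Read '0': q1→{q0}; now {q0}.
That set has 1 state.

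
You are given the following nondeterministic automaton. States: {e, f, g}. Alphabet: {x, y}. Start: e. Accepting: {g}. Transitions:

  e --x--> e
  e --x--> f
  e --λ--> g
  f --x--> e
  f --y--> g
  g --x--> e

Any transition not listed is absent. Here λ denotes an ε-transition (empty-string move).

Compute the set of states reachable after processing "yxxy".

Start: ε-closure({e}) = {e, g}.
Read 'y': e→∅, g→∅; now ∅.
The set is empty and remains empty for the remaining 3 symbols.

∅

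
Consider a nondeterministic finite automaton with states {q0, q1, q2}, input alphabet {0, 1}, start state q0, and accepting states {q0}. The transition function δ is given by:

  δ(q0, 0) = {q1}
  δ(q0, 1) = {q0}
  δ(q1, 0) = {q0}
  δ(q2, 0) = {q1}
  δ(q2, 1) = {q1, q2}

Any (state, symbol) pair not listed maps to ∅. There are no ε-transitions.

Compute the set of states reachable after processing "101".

Start in {q0}.
Read '1': {q0} → {q0}.
Read '0': {q0} → {q1}.
Read '1': {q1} → ∅.

∅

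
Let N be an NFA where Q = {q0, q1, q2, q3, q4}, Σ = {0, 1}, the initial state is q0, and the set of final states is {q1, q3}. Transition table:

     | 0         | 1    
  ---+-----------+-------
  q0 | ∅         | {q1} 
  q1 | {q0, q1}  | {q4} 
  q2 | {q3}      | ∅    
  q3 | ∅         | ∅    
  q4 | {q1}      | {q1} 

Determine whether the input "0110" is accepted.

No

Start in {q0}.
Read '0': {q0} → ∅.
The set is empty and remains empty for the remaining 3 symbols.
The final set ∅ contains no accepting state.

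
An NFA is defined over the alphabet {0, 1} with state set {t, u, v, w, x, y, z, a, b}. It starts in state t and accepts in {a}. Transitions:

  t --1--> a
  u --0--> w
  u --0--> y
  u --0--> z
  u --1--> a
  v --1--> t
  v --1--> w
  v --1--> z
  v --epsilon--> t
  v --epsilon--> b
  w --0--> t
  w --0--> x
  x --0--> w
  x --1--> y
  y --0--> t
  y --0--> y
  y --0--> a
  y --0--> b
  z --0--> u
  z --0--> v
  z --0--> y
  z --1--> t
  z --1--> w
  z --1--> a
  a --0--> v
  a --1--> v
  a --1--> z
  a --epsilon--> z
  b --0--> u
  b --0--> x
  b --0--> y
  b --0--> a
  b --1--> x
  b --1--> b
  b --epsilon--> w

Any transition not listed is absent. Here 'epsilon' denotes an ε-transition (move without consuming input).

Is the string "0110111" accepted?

No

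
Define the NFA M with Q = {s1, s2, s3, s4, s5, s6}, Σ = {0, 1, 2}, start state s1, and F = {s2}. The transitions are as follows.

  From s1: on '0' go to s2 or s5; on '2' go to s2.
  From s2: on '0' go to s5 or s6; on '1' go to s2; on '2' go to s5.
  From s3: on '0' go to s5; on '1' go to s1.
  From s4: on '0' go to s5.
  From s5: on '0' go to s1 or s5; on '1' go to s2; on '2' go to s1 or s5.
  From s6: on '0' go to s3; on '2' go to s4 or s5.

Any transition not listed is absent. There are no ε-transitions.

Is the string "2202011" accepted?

Yes

Start in {s1}.
Read '2': {s1} → {s2}.
Read '2': {s2} → {s5}.
Read '0': {s5} → {s1, s5}.
Read '2': {s1, s5} → {s1, s2, s5}.
Read '0': {s1, s2, s5} → {s1, s2, s5, s6}.
Read '1': {s1, s2, s5, s6} → {s2}.
Read '1': {s2} → {s2}.
The final set {s2} contains the accepting state s2.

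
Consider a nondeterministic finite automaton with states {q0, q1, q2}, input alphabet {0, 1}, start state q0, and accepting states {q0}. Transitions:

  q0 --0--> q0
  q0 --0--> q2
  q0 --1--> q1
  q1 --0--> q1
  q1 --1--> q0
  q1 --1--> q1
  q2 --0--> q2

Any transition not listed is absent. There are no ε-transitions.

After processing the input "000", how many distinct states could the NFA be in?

2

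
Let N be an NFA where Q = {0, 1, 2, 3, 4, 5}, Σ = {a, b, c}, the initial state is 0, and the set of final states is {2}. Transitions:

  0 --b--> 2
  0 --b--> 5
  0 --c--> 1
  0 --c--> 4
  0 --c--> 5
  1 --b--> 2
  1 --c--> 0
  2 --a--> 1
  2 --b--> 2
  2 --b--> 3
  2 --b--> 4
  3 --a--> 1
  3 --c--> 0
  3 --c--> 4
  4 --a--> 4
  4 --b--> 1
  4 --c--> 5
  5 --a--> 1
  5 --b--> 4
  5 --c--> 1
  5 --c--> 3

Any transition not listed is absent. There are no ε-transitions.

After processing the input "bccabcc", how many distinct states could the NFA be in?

Start in {0}.
Read 'b': {0} → {2, 5}.
Read 'c': {2, 5} → {1, 3}.
Read 'c': {1, 3} → {0, 4}.
Read 'a': {0, 4} → {4}.
Read 'b': {4} → {1}.
Read 'c': {1} → {0}.
Read 'c': {0} → {1, 4, 5}.
That set has 3 states.

3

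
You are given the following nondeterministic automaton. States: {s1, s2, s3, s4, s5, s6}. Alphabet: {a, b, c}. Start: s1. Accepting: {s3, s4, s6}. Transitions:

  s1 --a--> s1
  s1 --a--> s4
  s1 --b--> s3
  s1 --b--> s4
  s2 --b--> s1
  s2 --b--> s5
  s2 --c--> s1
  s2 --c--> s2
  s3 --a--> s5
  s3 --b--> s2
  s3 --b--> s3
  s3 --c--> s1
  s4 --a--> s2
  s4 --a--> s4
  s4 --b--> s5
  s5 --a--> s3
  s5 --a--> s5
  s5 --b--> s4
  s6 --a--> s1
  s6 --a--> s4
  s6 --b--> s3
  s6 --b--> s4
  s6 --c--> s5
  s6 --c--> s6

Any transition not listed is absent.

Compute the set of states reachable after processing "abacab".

{s3, s4, s5}

Start in {s1}.
Read 'a': {s1} → {s1, s4}.
Read 'b': {s1, s4} → {s3, s4, s5}.
Read 'a': {s3, s4, s5} → {s2, s3, s4, s5}.
Read 'c': {s2, s3, s4, s5} → {s1, s2}.
Read 'a': {s1, s2} → {s1, s4}.
Read 'b': {s1, s4} → {s3, s4, s5}.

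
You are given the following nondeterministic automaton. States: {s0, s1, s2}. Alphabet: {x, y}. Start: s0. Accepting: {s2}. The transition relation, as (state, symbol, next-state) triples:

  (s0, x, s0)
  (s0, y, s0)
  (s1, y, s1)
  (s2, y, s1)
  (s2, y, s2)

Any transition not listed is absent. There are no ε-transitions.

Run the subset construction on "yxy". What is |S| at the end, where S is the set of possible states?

Start in {s0}.
Read 'y': s0→{s0}; now {s0}.
Read 'x': s0→{s0}; now {s0}.
Read 'y': s0→{s0}; now {s0}.
That set has 1 state.

1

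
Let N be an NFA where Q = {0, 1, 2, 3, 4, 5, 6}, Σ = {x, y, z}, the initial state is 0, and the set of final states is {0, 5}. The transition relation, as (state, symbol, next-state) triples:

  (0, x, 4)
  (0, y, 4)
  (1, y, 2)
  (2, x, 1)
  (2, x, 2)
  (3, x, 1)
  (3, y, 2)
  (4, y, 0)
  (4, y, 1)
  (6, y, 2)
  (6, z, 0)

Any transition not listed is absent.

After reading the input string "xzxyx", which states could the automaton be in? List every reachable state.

Start in {0}.
Read 'x': 0→{4}; now {4}.
Read 'z': 4→∅; now ∅.
The set is empty and remains empty for the remaining 3 symbols.

∅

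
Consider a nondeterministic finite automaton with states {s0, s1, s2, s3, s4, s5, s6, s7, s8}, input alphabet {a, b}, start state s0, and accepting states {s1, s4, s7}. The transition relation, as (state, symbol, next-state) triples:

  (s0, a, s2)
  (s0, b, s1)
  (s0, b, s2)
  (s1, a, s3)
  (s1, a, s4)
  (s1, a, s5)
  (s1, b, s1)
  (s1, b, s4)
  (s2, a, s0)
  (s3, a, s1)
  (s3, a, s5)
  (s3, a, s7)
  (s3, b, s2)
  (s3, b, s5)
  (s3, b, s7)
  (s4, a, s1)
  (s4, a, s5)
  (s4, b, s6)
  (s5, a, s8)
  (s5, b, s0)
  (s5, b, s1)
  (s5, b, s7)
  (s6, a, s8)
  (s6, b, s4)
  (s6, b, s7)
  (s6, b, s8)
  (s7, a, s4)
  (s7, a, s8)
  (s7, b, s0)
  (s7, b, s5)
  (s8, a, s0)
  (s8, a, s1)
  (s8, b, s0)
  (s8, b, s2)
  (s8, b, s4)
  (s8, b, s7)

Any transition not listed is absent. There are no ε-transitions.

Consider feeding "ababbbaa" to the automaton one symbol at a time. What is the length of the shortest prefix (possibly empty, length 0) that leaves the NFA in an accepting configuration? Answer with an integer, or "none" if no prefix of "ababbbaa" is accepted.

Start in {s0}.
Read 'a': {s0} → {s2}.
Read 'b': {s2} → ∅.
The set is empty and remains empty for the remaining 6 symbols.
No reachable set along the way intersects F.

none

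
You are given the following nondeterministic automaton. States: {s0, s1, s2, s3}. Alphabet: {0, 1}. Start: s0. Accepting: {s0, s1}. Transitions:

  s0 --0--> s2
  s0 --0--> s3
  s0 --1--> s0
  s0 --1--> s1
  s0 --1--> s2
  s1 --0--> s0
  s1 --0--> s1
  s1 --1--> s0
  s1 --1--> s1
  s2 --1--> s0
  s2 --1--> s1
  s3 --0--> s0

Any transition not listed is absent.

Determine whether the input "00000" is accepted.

No

Start in {s0}.
Read '0': {s0} → {s2, s3}.
Read '0': {s2, s3} → {s0}.
Read '0': {s0} → {s2, s3}.
Read '0': {s2, s3} → {s0}.
Read '0': {s0} → {s2, s3}.
The final set {s2, s3} contains no accepting state.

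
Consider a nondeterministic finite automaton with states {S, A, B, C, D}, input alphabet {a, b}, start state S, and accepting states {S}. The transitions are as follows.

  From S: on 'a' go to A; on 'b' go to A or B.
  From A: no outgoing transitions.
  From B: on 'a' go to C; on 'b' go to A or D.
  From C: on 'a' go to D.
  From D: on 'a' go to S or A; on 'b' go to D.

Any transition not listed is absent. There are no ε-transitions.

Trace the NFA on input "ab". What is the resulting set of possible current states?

Start in {S}.
Read 'a': S→{A}; now {A}.
Read 'b': A→∅; now ∅.

∅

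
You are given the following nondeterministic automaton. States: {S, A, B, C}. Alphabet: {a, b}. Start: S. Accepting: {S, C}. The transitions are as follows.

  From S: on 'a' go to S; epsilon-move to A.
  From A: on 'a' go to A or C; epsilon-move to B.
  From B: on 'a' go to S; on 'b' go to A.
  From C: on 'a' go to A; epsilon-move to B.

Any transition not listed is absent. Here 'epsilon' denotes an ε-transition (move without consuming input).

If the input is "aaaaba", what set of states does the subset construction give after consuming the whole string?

Start: ε-closure({S}) = {S, A, B}.
Read 'a': {S, A, B} → {S, A, B, C}.
Read 'a': {S, A, B, C} → {S, A, B, C}.
Read 'a': {S, A, B, C} → {S, A, B, C}.
Read 'a': {S, A, B, C} → {S, A, B, C}.
Read 'b': {S, A, B, C} → {A, B}.
Read 'a': {A, B} → {S, A, B, C}.

{S, A, B, C}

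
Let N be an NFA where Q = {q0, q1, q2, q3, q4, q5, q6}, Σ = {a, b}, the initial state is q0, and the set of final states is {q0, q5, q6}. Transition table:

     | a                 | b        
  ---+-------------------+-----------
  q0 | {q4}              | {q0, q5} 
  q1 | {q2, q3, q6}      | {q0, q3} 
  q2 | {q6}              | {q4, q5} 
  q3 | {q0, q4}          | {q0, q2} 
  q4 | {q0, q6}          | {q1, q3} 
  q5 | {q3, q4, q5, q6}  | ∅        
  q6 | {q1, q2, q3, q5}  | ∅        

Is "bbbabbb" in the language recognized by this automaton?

Yes

Start in {q0}.
Read 'b': q0→{q0, q5}; now {q0, q5}.
Read 'b': q0→{q0, q5}, q5→∅; now {q0, q5}.
Read 'b': q0→{q0, q5}, q5→∅; now {q0, q5}.
Read 'a': q0→{q4}, q5→{q3, q4, q5, q6}; now {q3, q4, q5, q6}.
Read 'b': q3→{q0, q2}, q4→{q1, q3}, q5→∅, q6→∅; now {q0, q1, q2, q3}.
Read 'b': q0→{q0, q5}, q1→{q0, q3}, q2→{q4, q5}, q3→{q0, q2}; now {q0, q2, q3, q4, q5}.
Read 'b': q0→{q0, q5}, q2→{q4, q5}, q3→{q0, q2}, q4→{q1, q3}, q5→∅; now {q0, q1, q2, q3, q4, q5}.
The final set {q0, q1, q2, q3, q4, q5} contains the accepting states q0, q5.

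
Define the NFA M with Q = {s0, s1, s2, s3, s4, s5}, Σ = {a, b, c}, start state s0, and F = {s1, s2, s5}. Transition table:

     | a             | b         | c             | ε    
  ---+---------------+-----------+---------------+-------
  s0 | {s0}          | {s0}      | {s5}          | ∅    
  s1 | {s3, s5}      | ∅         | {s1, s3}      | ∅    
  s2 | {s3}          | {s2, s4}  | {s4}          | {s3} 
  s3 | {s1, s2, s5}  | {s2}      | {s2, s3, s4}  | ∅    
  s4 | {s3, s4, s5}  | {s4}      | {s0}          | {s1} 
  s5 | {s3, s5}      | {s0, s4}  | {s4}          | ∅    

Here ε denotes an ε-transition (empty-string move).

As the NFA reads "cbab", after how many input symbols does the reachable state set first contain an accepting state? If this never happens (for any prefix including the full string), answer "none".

Start in {s0}.
Read 'c': {s0} → {s5}.
None of the earlier sets intersect F, but {s5} does.

1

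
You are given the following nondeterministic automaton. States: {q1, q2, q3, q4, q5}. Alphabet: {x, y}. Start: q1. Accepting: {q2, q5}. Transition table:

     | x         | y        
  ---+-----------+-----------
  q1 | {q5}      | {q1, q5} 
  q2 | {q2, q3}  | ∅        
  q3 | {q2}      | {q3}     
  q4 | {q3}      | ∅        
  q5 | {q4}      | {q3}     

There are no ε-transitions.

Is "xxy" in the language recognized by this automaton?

Start in {q1}.
Read 'x': q1→{q5}; now {q5}.
Read 'x': q5→{q4}; now {q4}.
Read 'y': q4→∅; now ∅.
The final set ∅ contains no accepting state.

No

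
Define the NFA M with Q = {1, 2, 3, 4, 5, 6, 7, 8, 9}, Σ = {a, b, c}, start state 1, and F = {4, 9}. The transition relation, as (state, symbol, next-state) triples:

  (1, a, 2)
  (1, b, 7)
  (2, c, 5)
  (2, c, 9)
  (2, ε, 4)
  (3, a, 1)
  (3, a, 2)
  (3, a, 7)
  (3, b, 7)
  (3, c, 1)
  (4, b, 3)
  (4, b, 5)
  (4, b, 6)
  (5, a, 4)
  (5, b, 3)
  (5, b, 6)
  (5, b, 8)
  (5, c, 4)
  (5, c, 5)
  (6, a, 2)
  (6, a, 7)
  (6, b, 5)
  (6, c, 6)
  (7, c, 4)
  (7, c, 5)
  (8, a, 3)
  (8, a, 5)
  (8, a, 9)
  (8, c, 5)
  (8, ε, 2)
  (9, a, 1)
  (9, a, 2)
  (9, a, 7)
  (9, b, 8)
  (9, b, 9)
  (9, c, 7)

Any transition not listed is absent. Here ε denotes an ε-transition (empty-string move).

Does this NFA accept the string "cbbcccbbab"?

Start in {1}.
Read 'c': 1→∅; now ∅.
The set is empty and remains empty for the remaining 9 symbols.
The final set ∅ contains no accepting state.

No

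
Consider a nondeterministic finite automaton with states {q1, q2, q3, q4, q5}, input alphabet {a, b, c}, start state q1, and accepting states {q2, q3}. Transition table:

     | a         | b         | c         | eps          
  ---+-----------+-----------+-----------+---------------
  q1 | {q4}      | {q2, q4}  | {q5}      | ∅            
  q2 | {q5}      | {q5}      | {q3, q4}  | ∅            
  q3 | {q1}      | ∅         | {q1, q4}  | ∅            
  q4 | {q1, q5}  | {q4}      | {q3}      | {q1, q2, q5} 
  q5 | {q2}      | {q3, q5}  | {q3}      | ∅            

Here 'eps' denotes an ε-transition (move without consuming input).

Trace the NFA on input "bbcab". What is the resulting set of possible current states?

Start in {q1}.
Read 'b': q1→{q2, q4}; union {q2, q4}; ε-closure = {q1, q2, q4, q5}.
Read 'b': q1→{q2, q4}, q2→{q5}, q4→{q4}, q5→{q3, q5}; union {q2, q3, q4, q5}; ε-closure = {q1, q2, q3, q4, q5}.
Read 'c': q1→{q5}, q2→{q3, q4}, q3→{q1, q4}, q4→{q3}, q5→{q3}; union {q1, q3, q4, q5}; ε-closure = {q1, q2, q3, q4, q5}.
Read 'a': q1→{q4}, q2→{q5}, q3→{q1}, q4→{q1, q5}, q5→{q2}; now {q1, q2, q4, q5}.
Read 'b': q1→{q2, q4}, q2→{q5}, q4→{q4}, q5→{q3, q5}; union {q2, q3, q4, q5}; ε-closure = {q1, q2, q3, q4, q5}.

{q1, q2, q3, q4, q5}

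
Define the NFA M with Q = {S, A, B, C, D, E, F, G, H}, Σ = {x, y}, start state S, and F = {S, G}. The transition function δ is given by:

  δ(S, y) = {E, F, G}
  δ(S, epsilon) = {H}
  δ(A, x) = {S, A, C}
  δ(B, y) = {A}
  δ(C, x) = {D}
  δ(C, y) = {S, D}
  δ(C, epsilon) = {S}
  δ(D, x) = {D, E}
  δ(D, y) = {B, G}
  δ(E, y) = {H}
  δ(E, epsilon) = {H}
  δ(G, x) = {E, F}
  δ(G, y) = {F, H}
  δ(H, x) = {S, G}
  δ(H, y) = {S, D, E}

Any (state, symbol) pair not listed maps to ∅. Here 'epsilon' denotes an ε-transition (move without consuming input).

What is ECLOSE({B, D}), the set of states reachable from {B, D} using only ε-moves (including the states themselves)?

Begin with {B, D}.
No ε-moves leave this set, so the closure equals the set itself.

{B, D}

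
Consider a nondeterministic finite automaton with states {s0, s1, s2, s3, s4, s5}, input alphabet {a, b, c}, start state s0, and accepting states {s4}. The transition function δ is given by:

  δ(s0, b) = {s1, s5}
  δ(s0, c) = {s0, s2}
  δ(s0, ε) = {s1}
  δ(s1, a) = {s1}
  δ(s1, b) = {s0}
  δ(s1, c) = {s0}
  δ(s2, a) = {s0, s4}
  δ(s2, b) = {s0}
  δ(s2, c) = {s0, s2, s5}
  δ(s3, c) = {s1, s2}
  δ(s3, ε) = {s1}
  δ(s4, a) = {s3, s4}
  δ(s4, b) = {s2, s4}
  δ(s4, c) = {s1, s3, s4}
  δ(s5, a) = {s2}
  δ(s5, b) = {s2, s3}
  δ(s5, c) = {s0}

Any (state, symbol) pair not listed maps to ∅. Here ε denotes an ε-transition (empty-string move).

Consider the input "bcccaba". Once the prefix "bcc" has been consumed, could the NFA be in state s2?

Start: ε-closure({s0}) = {s0, s1}.
Read 'b': {s0, s1} → {s0, s1, s5}.
Read 'c': {s0, s1, s5} → {s0, s1, s2}.
Read 'c': {s0, s1, s2} → {s0, s1, s2, s5}.
State s2 is in {s0, s1, s2, s5}.

Yes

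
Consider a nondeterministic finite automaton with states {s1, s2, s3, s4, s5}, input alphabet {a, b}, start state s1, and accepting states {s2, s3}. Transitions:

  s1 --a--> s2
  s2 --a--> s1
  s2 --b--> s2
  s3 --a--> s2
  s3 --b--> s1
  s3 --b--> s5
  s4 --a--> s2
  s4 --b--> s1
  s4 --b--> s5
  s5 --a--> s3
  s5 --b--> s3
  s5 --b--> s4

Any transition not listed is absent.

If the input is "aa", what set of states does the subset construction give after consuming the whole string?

Start in {s1}.
Read 'a': {s1} → {s2}.
Read 'a': {s2} → {s1}.

{s1}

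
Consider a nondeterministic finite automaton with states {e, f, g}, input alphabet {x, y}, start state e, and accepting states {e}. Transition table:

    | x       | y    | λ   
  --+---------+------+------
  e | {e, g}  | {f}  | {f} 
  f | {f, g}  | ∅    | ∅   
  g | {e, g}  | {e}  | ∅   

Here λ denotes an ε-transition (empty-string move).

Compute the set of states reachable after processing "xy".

{e, f}

Start: ε-closure({e}) = {e, f}.
Read 'x': e→{e, g}, f→{f, g}; now {e, f, g}.
Read 'y': e→{f}, f→∅, g→{e}; now {e, f}.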